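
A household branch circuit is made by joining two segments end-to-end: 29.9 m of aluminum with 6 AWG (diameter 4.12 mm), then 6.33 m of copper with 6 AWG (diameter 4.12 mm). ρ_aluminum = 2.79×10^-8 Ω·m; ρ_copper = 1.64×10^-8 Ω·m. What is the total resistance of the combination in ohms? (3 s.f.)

0.0704 Ω

Segment 1: A = π(4.12/2 mm)² = π(2.0600e-03 m)² = 1.333e-05 m²
R₁ = ρL/A = (2.79×10^-8)(29.9)/(1.333e-05) = 0.06257 Ω
R₂ = (1.64×10^-8)(6.33)/(1.333e-05) = 0.007787 Ω
R = R₁ + R₂ = 0.0704 Ω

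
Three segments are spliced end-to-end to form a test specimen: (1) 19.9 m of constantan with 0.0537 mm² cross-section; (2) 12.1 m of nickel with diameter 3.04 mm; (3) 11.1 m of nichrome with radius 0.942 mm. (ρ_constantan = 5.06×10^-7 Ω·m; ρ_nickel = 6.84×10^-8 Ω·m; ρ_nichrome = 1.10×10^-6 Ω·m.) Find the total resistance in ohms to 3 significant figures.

192 Ω

Seg 1: A = 0.0537 mm² = 5.370e-08 m²
R_1 = (5.06×10^-7)(19.9)/(5.370e-08) = 187.5 Ω
Seg 2: A = π(d/2)² = π(1.5200e-03 m)² = 7.258e-06 m²
R_2 = (6.84×10^-8)(12.1)/(7.258e-06) = 0.114 Ω
Seg 3: A = πr² = π(9.4200e-04 m)² = 2.788e-06 m²
R_3 = (1.10×10^-6)(11.1)/(2.788e-06) = 4.38 Ω
R_total = R_1 + R_2 + R_3 = 192 Ω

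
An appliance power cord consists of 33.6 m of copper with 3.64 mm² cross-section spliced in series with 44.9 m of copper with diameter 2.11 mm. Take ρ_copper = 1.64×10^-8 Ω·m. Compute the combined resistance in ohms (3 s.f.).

0.362 Ω

Segment 1: A = 3.64 mm² = 3.640e-06 m²
R₁ = ρL/A = (1.64×10^-8)(33.6)/(3.640e-06) = 0.1514 Ω
Segment 2: A = π(d/2)² = π(1.0550e-03 m)² = 3.497e-06 m²
R₂ = (1.64×10^-8)(44.9)/(3.497e-06) = 0.2106 Ω
R = R₁ + R₂ = 0.362 Ω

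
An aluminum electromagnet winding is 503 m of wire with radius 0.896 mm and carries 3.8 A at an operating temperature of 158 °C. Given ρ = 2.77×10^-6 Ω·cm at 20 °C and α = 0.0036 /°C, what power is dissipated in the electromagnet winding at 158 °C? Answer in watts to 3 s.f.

ρ = 2.77×10^-6 Ω·cm = 2.77×10^-8 Ω·m
A = πr² = π(8.9600e-04 m)² = 2.522e-06 m²
R₍20₎ = ρL/A = (2.77×10^-8)(503)/(2.522e-06) = 5.524 Ω
R₍158₎ = R₍20₎(1 + αΔT) = 5.524 × (1 + 0.0036×138) = 8.269 Ω
P = I²R = (3.8)² × 8.269 = 119 W

119 W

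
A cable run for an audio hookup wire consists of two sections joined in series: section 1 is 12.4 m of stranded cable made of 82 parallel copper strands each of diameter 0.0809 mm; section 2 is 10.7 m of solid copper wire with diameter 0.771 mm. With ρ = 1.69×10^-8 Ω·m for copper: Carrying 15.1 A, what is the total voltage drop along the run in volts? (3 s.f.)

Section 1: A_strand = π(4.0450e-05)² = 5.140e-09 m²; R₁ = ρL/(N·A_s) = (1.69×10^-8)(12.4)/(82×5.140e-09) = 0.4972 Ω
Section 2: A = π(d/2)² = π(3.8550e-04 m)² = 4.669e-07 m²
R₂ = (1.69×10^-8)(10.7)/(4.669e-07) = 0.3873 Ω
R = R₁ + R₂ = 0.8845 Ω
V = IR = 15.1 × 0.8845 = 13.4 V

13.4 V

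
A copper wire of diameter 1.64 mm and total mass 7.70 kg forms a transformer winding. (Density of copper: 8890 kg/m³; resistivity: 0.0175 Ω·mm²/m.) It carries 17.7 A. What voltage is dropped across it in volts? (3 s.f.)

60.1 V

ρ = 0.0175 Ω·mm²/m = 1.75×10^-8 Ω·m
A = π(d/2)² = π(8.2000e-04 m)² = 2.1124e-06 m²
L = m/(density·A) = 7.7/(8890×2.1124e-06) = 410 m
R = ρL/A = (1.75×10^-8)(410)/(2.1124e-06) = 3.397 Ω
V = IR = 17.7 × 3.397 = 60.1 V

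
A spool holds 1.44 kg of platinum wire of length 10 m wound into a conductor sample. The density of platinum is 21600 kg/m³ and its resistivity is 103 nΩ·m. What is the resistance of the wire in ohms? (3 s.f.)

0.155 Ω

ρ = 103 nΩ·m = 1.03×10^-7 Ω·m
A = m/(density·L) = 1.44/(21600×10) = 6.6667e-06 m²
R = ρL/A = (1.03×10^-7)(10)/(6.6667e-06) = 0.155 Ω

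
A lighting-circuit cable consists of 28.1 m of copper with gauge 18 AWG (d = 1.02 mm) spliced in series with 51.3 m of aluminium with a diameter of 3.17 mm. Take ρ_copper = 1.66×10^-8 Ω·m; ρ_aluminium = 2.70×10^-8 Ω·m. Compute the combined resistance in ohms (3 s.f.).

Segment 1: A = π(1.02/2 mm)² = π(5.1000e-04 m)² = 8.171e-07 m²
R₁ = ρL/A = (1.66×10^-8)(28.1)/(8.171e-07) = 0.5709 Ω
Segment 2: A = π(d/2)² = π(1.5850e-03 m)² = 7.892e-06 m²
R₂ = (2.70×10^-8)(51.3)/(7.892e-06) = 0.1755 Ω
R = R₁ + R₂ = 0.746 Ω

0.746 Ω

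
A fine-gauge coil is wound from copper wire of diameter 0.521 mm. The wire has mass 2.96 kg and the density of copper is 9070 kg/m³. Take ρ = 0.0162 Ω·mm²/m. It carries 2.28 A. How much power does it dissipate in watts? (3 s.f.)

605 W

ρ = 0.0162 Ω·mm²/m = 1.62×10^-8 Ω·m
A = π(d/2)² = π(2.6050e-04 m)² = 2.1319e-07 m²
L = m/(density·A) = 2.96/(9070×2.1319e-07) = 1531 m
R = ρL/A = (1.62×10^-8)(1531)/(2.1319e-07) = 116.3 Ω
P = I²R = (2.28)² × 116.3 = 605 W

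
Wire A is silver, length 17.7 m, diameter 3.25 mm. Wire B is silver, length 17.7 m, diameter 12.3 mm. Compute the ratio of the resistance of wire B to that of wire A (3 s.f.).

R ∝ ρL/d², so R_B/R_A = (d_A/d_B)²
= (3.25/12.3)² = 0.0698

0.0698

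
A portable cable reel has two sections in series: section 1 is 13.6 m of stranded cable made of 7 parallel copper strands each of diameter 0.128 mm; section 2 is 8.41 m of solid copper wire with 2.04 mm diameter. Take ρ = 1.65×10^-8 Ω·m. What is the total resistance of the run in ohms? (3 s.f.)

Section 1: A_strand = π(6.4000e-05)² = 1.287e-08 m²; R₁ = ρL/(N·A_s) = (1.65×10^-8)(13.6)/(7×1.287e-08) = 2.491 Ω
Section 2: A = π(d/2)² = π(1.0200e-03 m)² = 3.269e-06 m²
R₂ = (1.65×10^-8)(8.41)/(3.269e-06) = 0.04246 Ω
R = R₁ + R₂ = 2.53 Ω

2.53 Ω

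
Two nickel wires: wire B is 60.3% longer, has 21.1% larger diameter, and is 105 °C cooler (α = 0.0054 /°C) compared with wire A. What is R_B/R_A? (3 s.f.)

R ∝ ρL/d² with ρ ∝ (1+αΔT), so R_B/R_A = (1 + 60.3/100) × (1 + 21.1/100)⁻² × (1 − 0.0054×105)
= 1.603 × 0.6819 × 0.433 = 0.473

0.473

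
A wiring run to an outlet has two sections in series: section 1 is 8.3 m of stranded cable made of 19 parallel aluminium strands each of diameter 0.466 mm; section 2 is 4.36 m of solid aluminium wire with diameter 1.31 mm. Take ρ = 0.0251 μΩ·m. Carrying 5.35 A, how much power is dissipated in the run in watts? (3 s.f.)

4.16 W

ρ = 0.0251 μΩ·m = 2.51×10^-8 Ω·m
Section 1: A_strand = π(2.3300e-04)² = 1.706e-07 m²; R₁ = ρL/(N·A_s) = (2.51×10^-8)(8.3)/(19×1.706e-07) = 0.06429 Ω
Section 2: A = π(d/2)² = π(6.5500e-04 m)² = 1.348e-06 m²
R₂ = (2.51×10^-8)(4.36)/(1.348e-06) = 0.08119 Ω
R = R₁ + R₂ = 0.1455 Ω
P = I²R = (5.35)² × 0.1455 = 4.16 W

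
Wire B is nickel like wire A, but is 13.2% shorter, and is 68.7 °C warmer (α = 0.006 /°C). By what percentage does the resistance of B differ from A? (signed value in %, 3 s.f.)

R ∝ ρL/d² with ρ ∝ (1+αΔT), so R_B/R_A = (1 − 13.2/100) × (1 + 0.006×68.7)
= 0.868 × 1.412 = 1.226
(R_B − R_A)/R_A = 1.226 − 1 = 22.6%

22.6%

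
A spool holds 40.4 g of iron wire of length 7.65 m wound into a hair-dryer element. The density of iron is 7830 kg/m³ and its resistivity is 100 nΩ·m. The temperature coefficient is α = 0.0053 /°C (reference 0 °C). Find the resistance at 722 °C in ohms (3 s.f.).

5.47 Ω

ρ = 100 nΩ·m = 1.00×10^-7 Ω·m
A = m/(density·L) = 0.0404/(7830×7.65) = 6.7446e-07 m²
R = ρL/A = (1.00×10^-7)(7.65)/(6.7446e-07) = 1.134 Ω
R(722 °C) = 1.134 × (1 + 0.0053×722) = 5.47 Ω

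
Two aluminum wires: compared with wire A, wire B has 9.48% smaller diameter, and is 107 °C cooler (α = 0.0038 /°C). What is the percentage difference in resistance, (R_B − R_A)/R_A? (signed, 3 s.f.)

-27.6%

R ∝ ρL/d² with ρ ∝ (1+αΔT), so R_B/R_A = (1 − 9.48/100)⁻² × (1 − 0.0038×107)
= 1.22 × 0.5934 = 0.7242
(R_B − R_A)/R_A = 0.7242 − 1 = -27.6%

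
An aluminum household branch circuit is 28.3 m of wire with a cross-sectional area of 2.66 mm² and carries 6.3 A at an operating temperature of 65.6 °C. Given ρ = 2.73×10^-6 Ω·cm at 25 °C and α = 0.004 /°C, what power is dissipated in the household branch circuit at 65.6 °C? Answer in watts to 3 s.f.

13.4 W

ρ = 2.73×10^-6 Ω·cm = 2.73×10^-8 Ω·m
A = 2.66 mm² = 2.660e-06 m²
R₍25₎ = ρL/A = (2.73×10^-8)(28.3)/(2.660e-06) = 0.2904 Ω
R₍65.6₎ = R₍25₎(1 + αΔT) = 0.2904 × (1 + 0.004×40.6) = 0.3376 Ω
P = I²R = (6.3)² × 0.3376 = 13.4 W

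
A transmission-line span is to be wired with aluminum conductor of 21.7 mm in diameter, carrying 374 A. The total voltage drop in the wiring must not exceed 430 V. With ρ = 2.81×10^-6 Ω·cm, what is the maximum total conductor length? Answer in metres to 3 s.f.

ρ = 2.81×10^-6 Ω·cm = 2.81×10^-8 Ω·m
A = π(d/2)² = π(1.0850e-02 m)² = 3.698e-04 m²
L_max = V_max·A/(1·ρI) = (430)(3.698e-04)/(2.81×10^-8×374) = 15100 m

15100 m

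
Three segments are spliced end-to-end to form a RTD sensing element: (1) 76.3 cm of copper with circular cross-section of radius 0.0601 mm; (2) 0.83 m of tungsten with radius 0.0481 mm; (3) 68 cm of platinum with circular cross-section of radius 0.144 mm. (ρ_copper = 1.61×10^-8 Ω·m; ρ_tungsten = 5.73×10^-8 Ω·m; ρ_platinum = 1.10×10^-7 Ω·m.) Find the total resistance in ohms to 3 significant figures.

8.77 Ω

Seg 1: A = πr² = π(6.0100e-05 m)² = 1.135e-08 m²
R_1 = (1.61×10^-8)(0.763)/(1.135e-08) = 1.083 Ω
Seg 2: A = πr² = π(4.8100e-05 m)² = 7.268e-09 m²
R_2 = (5.73×10^-8)(0.83)/(7.268e-09) = 6.543 Ω
Seg 3: A = πr² = π(1.4400e-04 m)² = 6.514e-08 m²
R_3 = (1.10×10^-7)(0.68)/(6.514e-08) = 1.148 Ω
R_total = R_1 + R_2 + R_3 = 8.77 Ω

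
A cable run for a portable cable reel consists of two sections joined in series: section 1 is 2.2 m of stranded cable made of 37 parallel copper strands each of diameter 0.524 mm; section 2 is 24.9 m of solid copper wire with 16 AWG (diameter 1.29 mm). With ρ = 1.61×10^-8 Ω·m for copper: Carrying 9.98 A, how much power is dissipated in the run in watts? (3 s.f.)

Section 1: A_strand = π(2.6200e-04)² = 2.157e-07 m²; R₁ = ρL/(N·A_s) = (1.61×10^-8)(2.2)/(37×2.157e-07) = 0.004439 Ω
Section 2: A = π(1.29/2 mm)² = π(6.4500e-04 m)² = 1.307e-06 m²
R₂ = (1.61×10^-8)(24.9)/(1.307e-06) = 0.3067 Ω
R = R₁ + R₂ = 0.3112 Ω
P = I²R = (9.98)² × 0.3112 = 31.0 W

31.0 W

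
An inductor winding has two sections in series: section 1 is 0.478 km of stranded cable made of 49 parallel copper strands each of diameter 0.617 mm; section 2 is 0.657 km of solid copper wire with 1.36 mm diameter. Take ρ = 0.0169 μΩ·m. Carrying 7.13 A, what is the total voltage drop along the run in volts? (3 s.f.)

58.4 V

ρ = 0.0169 μΩ·m = 1.69×10^-8 Ω·m
Section 1: A_strand = π(3.0850e-04)² = 2.990e-07 m²; R₁ = ρL/(N·A_s) = (1.69×10^-8)(478)/(49×2.990e-07) = 0.5514 Ω
Section 2: A = π(d/2)² = π(6.8000e-04 m)² = 1.453e-06 m²
R₂ = (1.69×10^-8)(657)/(1.453e-06) = 7.643 Ω
R = R₁ + R₂ = 8.195 Ω
V = IR = 7.13 × 8.195 = 58.4 V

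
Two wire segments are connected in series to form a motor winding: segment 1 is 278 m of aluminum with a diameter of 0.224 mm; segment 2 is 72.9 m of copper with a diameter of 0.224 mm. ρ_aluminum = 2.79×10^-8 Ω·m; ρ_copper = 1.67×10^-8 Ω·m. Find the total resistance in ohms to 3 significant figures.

228 Ω

Segment 1: A = π(d/2)² = π(1.1200e-04 m)² = 3.941e-08 m²
R₁ = ρL/A = (2.79×10^-8)(278)/(3.941e-08) = 196.8 Ω
R₂ = (1.67×10^-8)(72.9)/(3.941e-08) = 30.89 Ω
R = R₁ + R₂ = 228 Ω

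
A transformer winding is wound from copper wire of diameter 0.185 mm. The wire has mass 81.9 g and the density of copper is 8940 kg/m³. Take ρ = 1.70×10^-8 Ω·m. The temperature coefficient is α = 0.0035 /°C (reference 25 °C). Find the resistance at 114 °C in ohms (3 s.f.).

283 Ω

A = π(d/2)² = π(9.2500e-05 m)² = 2.6880e-08 m²
L = m/(density·A) = 0.0819/(8940×2.6880e-08) = 340.8 m
R = ρL/A = (1.70×10^-8)(340.8)/(2.6880e-08) = 215.5 Ω
R(114 °C) = 215.5 × (1 + 0.0035×89) = 283 Ω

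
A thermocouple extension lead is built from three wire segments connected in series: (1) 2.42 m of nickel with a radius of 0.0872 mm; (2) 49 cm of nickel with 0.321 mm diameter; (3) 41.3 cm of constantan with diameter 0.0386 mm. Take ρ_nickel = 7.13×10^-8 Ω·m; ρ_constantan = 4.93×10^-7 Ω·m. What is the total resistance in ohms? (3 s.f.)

182 Ω

Seg 1: A = πr² = π(8.7200e-05 m)² = 2.389e-08 m²
R_1 = (7.13×10^-8)(2.42)/(2.389e-08) = 7.223 Ω
Seg 2: A = π(d/2)² = π(1.6050e-04 m)² = 8.093e-08 m²
R_2 = (7.13×10^-8)(0.49)/(8.093e-08) = 0.4317 Ω
Seg 3: A = π(d/2)² = π(1.9300e-05 m)² = 1.170e-09 m²
R_3 = (4.93×10^-7)(0.413)/(1.170e-09) = 174 Ω
R_total = R_1 + R_2 + R_3 = 182 Ω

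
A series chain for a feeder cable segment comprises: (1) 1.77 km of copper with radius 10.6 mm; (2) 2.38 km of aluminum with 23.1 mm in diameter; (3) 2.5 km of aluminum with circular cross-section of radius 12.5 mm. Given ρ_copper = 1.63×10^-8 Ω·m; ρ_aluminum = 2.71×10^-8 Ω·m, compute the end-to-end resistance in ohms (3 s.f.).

Seg 1: A = πr² = π(1.0600e-02 m)² = 3.530e-04 m²
R_1 = (1.63×10^-8)(1770)/(3.530e-04) = 0.08173 Ω
Seg 2: A = π(d/2)² = π(1.1550e-02 m)² = 4.191e-04 m²
R_2 = (2.71×10^-8)(2380)/(4.191e-04) = 0.1539 Ω
Seg 3: A = πr² = π(1.2500e-02 m)² = 4.909e-04 m²
R_3 = (2.71×10^-8)(2500)/(4.909e-04) = 0.138 Ω
R_total = R_1 + R_2 + R_3 = 0.374 Ω

0.374 Ω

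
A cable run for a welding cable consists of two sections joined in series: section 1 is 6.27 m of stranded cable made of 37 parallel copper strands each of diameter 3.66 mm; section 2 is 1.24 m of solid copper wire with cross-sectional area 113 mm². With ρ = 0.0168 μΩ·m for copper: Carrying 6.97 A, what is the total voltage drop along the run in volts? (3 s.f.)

ρ = 0.0168 μΩ·m = 1.68×10^-8 Ω·m
Section 1: A_strand = π(1.8300e-03)² = 1.052e-05 m²; R₁ = ρL/(N·A_s) = (1.68×10^-8)(6.27)/(37×1.052e-05) = 2.706×10^-4 Ω
Section 2: A = 113 mm² = 1.130e-04 m²
R₂ = (1.68×10^-8)(1.24)/(1.130e-04) = 1.844×10^-4 Ω
R = R₁ + R₂ = 4.550×10^-4 Ω
V = IR = 6.97 × 4.550×10^-4 = 0.00317 V

0.00317 V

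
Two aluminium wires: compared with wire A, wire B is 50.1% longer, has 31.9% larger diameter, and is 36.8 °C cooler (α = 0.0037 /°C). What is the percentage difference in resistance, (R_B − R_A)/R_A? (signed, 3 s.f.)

-25.5%

R ∝ ρL/d² with ρ ∝ (1+αΔT), so R_B/R_A = (1 + 50.1/100) × (1 + 31.9/100)⁻² × (1 − 0.0037×36.8)
= 1.501 × 0.5748 × 0.8638 = 0.7453
(R_B − R_A)/R_A = 0.7453 − 1 = -25.5%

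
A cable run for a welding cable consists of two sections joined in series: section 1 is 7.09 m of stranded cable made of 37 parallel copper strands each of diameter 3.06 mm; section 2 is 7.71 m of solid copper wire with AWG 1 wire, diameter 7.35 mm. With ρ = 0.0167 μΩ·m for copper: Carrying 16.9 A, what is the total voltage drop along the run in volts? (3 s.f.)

0.0586 V

ρ = 0.0167 μΩ·m = 1.67×10^-8 Ω·m
Section 1: A_strand = π(1.5300e-03)² = 7.354e-06 m²; R₁ = ρL/(N·A_s) = (1.67×10^-8)(7.09)/(37×7.354e-06) = 4.351×10^-4 Ω
Section 2: A = π(7.35/2 mm)² = π(3.6750e-03 m)² = 4.243e-05 m²
R₂ = (1.67×10^-8)(7.71)/(4.243e-05) = 0.003035 Ω
R = R₁ + R₂ = 0.00347 Ω
V = IR = 16.9 × 0.00347 = 0.0586 V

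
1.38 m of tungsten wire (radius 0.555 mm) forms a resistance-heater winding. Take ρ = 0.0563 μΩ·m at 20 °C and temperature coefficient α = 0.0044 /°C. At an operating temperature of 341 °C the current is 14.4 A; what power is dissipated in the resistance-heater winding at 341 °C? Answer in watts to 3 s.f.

ρ = 0.0563 μΩ·m = 5.63×10^-8 Ω·m
A = πr² = π(5.5500e-04 m)² = 9.677e-07 m²
R₍20₎ = ρL/A = (5.63×10^-8)(1.38)/(9.677e-07) = 0.08029 Ω
R₍341₎ = R₍20₎(1 + αΔT) = 0.08029 × (1 + 0.0044×321) = 0.1937 Ω
P = I²R = (14.4)² × 0.1937 = 40.2 W

40.2 W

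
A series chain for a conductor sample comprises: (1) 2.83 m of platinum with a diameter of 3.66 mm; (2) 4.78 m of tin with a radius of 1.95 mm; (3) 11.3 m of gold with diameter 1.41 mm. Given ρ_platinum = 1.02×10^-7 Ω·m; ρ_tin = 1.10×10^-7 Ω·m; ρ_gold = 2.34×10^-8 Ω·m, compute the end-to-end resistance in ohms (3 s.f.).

0.241 Ω

Seg 1: A = π(d/2)² = π(1.8300e-03 m)² = 1.052e-05 m²
R_1 = (1.02×10^-7)(2.83)/(1.052e-05) = 0.02744 Ω
Seg 2: A = πr² = π(1.9500e-03 m)² = 1.195e-05 m²
R_2 = (1.10×10^-7)(4.78)/(1.195e-05) = 0.04402 Ω
Seg 3: A = π(d/2)² = π(7.0500e-04 m)² = 1.561e-06 m²
R_3 = (2.34×10^-8)(11.3)/(1.561e-06) = 0.1693 Ω
R_total = R_1 + R_2 + R_3 = 0.241 Ω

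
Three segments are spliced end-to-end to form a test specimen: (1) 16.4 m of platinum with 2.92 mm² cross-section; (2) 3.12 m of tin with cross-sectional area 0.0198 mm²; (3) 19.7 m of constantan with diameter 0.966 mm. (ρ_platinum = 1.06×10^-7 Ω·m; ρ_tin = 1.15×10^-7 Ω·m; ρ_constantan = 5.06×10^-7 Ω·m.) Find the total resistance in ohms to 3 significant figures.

Seg 1: A = 2.92 mm² = 2.920e-06 m²
R_1 = (1.06×10^-7)(16.4)/(2.920e-06) = 0.5953 Ω
Seg 2: A = 0.0198 mm² = 1.980e-08 m²
R_2 = (1.15×10^-7)(3.12)/(1.980e-08) = 18.12 Ω
Seg 3: A = π(d/2)² = π(4.8300e-04 m)² = 7.329e-07 m²
R_3 = (5.06×10^-7)(19.7)/(7.329e-07) = 13.6 Ω
R_total = R_1 + R_2 + R_3 = 32.3 Ω

32.3 Ω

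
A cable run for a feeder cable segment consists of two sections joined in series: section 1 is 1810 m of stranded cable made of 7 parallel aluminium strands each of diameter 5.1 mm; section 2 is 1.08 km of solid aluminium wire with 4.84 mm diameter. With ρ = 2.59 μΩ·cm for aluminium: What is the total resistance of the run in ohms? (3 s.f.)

1.85 Ω

ρ = 2.59 μΩ·cm = 2.59×10^-8 Ω·m
Section 1: A_strand = π(2.5500e-03)² = 2.043e-05 m²; R₁ = ρL/(N·A_s) = (2.59×10^-8)(1810)/(7×2.043e-05) = 0.3278 Ω
Section 2: A = π(d/2)² = π(2.4200e-03 m)² = 1.840e-05 m²
R₂ = (2.59×10^-8)(1080)/(1.840e-05) = 1.52 Ω
R = R₁ + R₂ = 1.85 Ω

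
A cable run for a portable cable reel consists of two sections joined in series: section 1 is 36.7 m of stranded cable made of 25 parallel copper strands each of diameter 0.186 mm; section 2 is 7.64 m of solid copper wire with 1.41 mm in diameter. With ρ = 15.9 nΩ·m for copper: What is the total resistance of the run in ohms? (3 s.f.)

0.937 Ω

ρ = 15.9 nΩ·m = 1.59×10^-8 Ω·m
Section 1: A_strand = π(9.3000e-05)² = 2.717e-08 m²; R₁ = ρL/(N·A_s) = (1.59×10^-8)(36.7)/(25×2.717e-08) = 0.859 Ω
Section 2: A = π(d/2)² = π(7.0500e-04 m)² = 1.561e-06 m²
R₂ = (1.59×10^-8)(7.64)/(1.561e-06) = 0.0778 Ω
R = R₁ + R₂ = 0.937 Ω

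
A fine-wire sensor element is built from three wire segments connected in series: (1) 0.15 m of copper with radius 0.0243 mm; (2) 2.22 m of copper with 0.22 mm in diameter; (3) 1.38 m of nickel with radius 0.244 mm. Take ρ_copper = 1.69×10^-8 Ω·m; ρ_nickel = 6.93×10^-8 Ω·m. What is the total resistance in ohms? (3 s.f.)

2.86 Ω

Seg 1: A = πr² = π(2.4300e-05 m)² = 1.855e-09 m²
R_1 = (1.69×10^-8)(0.15)/(1.855e-09) = 1.367 Ω
Seg 2: A = π(d/2)² = π(1.1000e-04 m)² = 3.801e-08 m²
R_2 = (1.69×10^-8)(2.22)/(3.801e-08) = 0.987 Ω
Seg 3: A = πr² = π(2.4400e-04 m)² = 1.870e-07 m²
R_3 = (6.93×10^-8)(1.38)/(1.870e-07) = 0.5113 Ω
R_total = R_1 + R_2 + R_3 = 2.86 Ω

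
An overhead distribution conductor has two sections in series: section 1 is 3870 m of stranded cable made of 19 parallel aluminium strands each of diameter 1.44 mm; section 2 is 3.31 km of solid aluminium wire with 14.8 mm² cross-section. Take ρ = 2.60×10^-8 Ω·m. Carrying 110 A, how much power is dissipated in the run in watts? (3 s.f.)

1.10×10^5 W

Section 1: A_strand = π(7.2000e-04)² = 1.629e-06 m²; R₁ = ρL/(N·A_s) = (2.60×10^-8)(3870)/(19×1.629e-06) = 3.252 Ω
Section 2: A = 14.8 mm² = 1.480e-05 m²
R₂ = (2.60×10^-8)(3310)/(1.480e-05) = 5.815 Ω
R = R₁ + R₂ = 9.067 Ω
P = I²R = (110)² × 9.067 = 1.10×10^5 W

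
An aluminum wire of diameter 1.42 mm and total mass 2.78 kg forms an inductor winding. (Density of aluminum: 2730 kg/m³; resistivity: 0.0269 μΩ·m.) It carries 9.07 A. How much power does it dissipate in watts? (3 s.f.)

898 W

ρ = 0.0269 μΩ·m = 2.69×10^-8 Ω·m
A = π(d/2)² = π(7.1000e-04 m)² = 1.5837e-06 m²
L = m/(density·A) = 2.78/(2730×1.5837e-06) = 643 m
R = ρL/A = (2.69×10^-8)(643)/(1.5837e-06) = 10.92 Ω
P = I²R = (9.07)² × 10.92 = 898 W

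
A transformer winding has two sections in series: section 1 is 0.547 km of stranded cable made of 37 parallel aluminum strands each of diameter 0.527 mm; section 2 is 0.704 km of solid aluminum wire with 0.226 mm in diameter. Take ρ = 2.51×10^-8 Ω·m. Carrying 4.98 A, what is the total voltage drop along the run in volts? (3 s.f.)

Section 1: A_strand = π(2.6350e-04)² = 2.181e-07 m²; R₁ = ρL/(N·A_s) = (2.51×10^-8)(547)/(37×2.181e-07) = 1.701 Ω
Section 2: A = π(d/2)² = π(1.1300e-04 m)² = 4.011e-08 m²
R₂ = (2.51×10^-8)(704)/(4.011e-08) = 440.5 Ω
R = R₁ + R₂ = 442.2 Ω
V = IR = 4.98 × 442.2 = 2200 V

2200 V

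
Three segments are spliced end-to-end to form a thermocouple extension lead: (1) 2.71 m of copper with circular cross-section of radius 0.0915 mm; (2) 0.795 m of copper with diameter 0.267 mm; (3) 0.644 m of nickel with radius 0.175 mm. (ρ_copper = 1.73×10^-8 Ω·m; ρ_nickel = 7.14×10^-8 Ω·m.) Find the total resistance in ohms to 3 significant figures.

Seg 1: A = πr² = π(9.1500e-05 m)² = 2.630e-08 m²
R_1 = (1.73×10^-8)(2.71)/(2.630e-08) = 1.782 Ω
Seg 2: A = π(d/2)² = π(1.3350e-04 m)² = 5.599e-08 m²
R_2 = (1.73×10^-8)(0.795)/(5.599e-08) = 0.2456 Ω
Seg 3: A = πr² = π(1.7500e-04 m)² = 9.621e-08 m²
R_3 = (7.14×10^-8)(0.644)/(9.621e-08) = 0.4779 Ω
R_total = R_1 + R_2 + R_3 = 2.51 Ω

2.51 Ω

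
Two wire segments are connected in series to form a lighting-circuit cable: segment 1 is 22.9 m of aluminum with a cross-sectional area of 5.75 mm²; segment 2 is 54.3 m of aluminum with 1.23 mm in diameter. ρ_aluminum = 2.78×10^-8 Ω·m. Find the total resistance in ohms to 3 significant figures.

1.38 Ω

Segment 1: A = 5.75 mm² = 5.750e-06 m²
R₁ = ρL/A = (2.78×10^-8)(22.9)/(5.750e-06) = 0.1107 Ω
Segment 2: A = π(d/2)² = π(6.1500e-04 m)² = 1.188e-06 m²
R₂ = (2.78×10^-8)(54.3)/(1.188e-06) = 1.27 Ω
R = R₁ + R₂ = 1.38 Ω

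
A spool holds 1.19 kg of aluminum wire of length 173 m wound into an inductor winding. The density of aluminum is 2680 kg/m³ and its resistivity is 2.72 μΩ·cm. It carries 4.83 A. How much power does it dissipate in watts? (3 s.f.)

42.8 W

ρ = 2.72 μΩ·cm = 2.72×10^-8 Ω·m
A = m/(density·L) = 1.19/(2680×173) = 2.5666e-06 m²
R = ρL/A = (2.72×10^-8)(173)/(2.5666e-06) = 1.833 Ω
P = I²R = (4.83)² × 1.833 = 42.8 W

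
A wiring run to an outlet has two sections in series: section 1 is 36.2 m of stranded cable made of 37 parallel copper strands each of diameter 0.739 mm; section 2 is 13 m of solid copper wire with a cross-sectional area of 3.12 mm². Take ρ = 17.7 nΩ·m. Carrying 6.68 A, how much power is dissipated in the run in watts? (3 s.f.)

ρ = 17.7 nΩ·m = 1.77×10^-8 Ω·m
Section 1: A_strand = π(3.6950e-04)² = 4.289e-07 m²; R₁ = ρL/(N·A_s) = (1.77×10^-8)(36.2)/(37×4.289e-07) = 0.04037 Ω
Section 2: A = 3.12 mm² = 3.120e-06 m²
R₂ = (1.77×10^-8)(13)/(3.120e-06) = 0.07375 Ω
R = R₁ + R₂ = 0.1141 Ω
P = I²R = (6.68)² × 0.1141 = 5.09 W

5.09 W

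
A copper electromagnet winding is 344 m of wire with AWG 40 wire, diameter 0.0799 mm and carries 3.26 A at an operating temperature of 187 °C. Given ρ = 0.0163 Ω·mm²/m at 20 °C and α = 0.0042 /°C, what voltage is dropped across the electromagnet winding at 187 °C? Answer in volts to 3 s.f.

6200 V

ρ = 0.0163 Ω·mm²/m = 1.63×10^-8 Ω·m
A = π(0.0799/2 mm)² = π(3.9950e-05 m)² = 5.014e-09 m²
R₍20₎ = ρL/A = (1.63×10^-8)(344)/(5.014e-09) = 1118 Ω
R₍187₎ = R₍20₎(1 + αΔT) = 1118 × (1 + 0.0042×167) = 1903 Ω
V = IR = 3.26 × 1903 = 6200 V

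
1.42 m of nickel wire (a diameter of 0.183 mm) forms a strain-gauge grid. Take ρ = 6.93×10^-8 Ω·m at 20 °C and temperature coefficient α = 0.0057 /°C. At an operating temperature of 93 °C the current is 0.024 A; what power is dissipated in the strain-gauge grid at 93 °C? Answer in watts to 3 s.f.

A = π(d/2)² = π(9.1500e-05 m)² = 2.630e-08 m²
R₍20₎ = ρL/A = (6.93×10^-8)(1.42)/(2.630e-08) = 3.741 Ω
R₍93₎ = R₍20₎(1 + αΔT) = 3.741 × (1 + 0.0057×73) = 5.298 Ω
P = I²R = (0.024)² × 5.298 = 0.00305 W

0.00305 W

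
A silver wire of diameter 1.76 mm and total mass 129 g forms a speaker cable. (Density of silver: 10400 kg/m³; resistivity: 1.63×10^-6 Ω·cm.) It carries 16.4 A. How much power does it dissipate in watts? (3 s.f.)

9.19 W

ρ = 1.63×10^-6 Ω·cm = 1.63×10^-8 Ω·m
A = π(d/2)² = π(8.8000e-04 m)² = 2.4328e-06 m²
L = m/(density·A) = 0.129/(10400×2.4328e-06) = 5.098 m
R = ρL/A = (1.63×10^-8)(5.098)/(2.4328e-06) = 0.03416 Ω
P = I²R = (16.4)² × 0.03416 = 9.19 W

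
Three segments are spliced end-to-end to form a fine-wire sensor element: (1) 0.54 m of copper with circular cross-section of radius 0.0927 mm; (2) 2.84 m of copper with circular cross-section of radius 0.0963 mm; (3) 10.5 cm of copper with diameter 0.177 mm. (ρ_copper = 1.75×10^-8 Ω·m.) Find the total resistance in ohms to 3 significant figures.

2.13 Ω

Seg 1: A = πr² = π(9.2700e-05 m)² = 2.700e-08 m²
R_1 = (1.75×10^-8)(0.54)/(2.700e-08) = 0.35 Ω
Seg 2: A = πr² = π(9.6300e-05 m)² = 2.913e-08 m²
R_2 = (1.75×10^-8)(2.84)/(2.913e-08) = 1.706 Ω
Seg 3: A = π(d/2)² = π(8.8500e-05 m)² = 2.461e-08 m²
R_3 = (1.75×10^-8)(0.105)/(2.461e-08) = 0.07468 Ω
R_total = R_1 + R_2 + R_3 = 2.13 Ω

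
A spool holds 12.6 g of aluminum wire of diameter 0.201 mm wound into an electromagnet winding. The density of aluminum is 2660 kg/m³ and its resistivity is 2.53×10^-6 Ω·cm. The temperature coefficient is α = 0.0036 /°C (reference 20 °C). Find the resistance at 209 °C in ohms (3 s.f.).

ρ = 2.53×10^-6 Ω·cm = 2.53×10^-8 Ω·m
A = π(d/2)² = π(1.0050e-04 m)² = 3.1731e-08 m²
L = m/(density·A) = 0.0126/(2660×3.1731e-08) = 149.3 m
R = ρL/A = (2.53×10^-8)(149.3)/(3.1731e-08) = 119 Ω
R(209 °C) = 119 × (1 + 0.0036×189) = 200 Ω

200 Ω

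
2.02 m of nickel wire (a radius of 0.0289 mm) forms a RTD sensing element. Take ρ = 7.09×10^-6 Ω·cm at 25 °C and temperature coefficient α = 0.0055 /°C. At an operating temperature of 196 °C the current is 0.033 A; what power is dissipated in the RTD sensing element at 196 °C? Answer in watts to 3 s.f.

0.115 W

ρ = 7.09×10^-6 Ω·cm = 7.09×10^-8 Ω·m
A = πr² = π(2.8900e-05 m)² = 2.624e-09 m²
R₍25₎ = ρL/A = (7.09×10^-8)(2.02)/(2.624e-09) = 54.58 Ω
R₍196₎ = R₍25₎(1 + αΔT) = 54.58 × (1 + 0.0055×171) = 105.9 Ω
P = I²R = (0.033)² × 105.9 = 0.115 W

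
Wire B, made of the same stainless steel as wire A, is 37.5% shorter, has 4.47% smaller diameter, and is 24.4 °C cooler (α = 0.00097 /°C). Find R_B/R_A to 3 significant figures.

0.669

R ∝ ρL/d² with ρ ∝ (1+αΔT), so R_B/R_A = (1 − 37.5/100) × (1 − 4.47/100)⁻² × (1 − 0.00097×24.4)
= 0.625 × 1.096 × 0.9763 = 0.669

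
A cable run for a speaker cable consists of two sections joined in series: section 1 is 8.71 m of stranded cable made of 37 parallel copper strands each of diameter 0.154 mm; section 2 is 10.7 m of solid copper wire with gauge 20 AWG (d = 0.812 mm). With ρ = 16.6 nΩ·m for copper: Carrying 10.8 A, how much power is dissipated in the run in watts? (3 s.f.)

ρ = 16.6 nΩ·m = 1.66×10^-8 Ω·m
Section 1: A_strand = π(7.7000e-05)² = 1.863e-08 m²; R₁ = ρL/(N·A_s) = (1.66×10^-8)(8.71)/(37×1.863e-08) = 0.2098 Ω
Section 2: A = π(0.812/2 mm)² = π(4.0600e-04 m)² = 5.178e-07 m²
R₂ = (1.66×10^-8)(10.7)/(5.178e-07) = 0.343 Ω
R = R₁ + R₂ = 0.5528 Ω
P = I²R = (10.8)² × 0.5528 = 64.5 W

64.5 W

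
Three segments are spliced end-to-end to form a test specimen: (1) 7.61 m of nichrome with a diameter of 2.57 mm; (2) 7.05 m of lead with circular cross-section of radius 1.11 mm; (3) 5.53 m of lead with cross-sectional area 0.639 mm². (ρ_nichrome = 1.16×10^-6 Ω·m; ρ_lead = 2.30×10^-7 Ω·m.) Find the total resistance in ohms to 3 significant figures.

4.11 Ω

Seg 1: A = π(d/2)² = π(1.2850e-03 m)² = 5.187e-06 m²
R_1 = (1.16×10^-6)(7.61)/(5.187e-06) = 1.702 Ω
Seg 2: A = πr² = π(1.1100e-03 m)² = 3.871e-06 m²
R_2 = (2.30×10^-7)(7.05)/(3.871e-06) = 0.4189 Ω
Seg 3: A = 0.639 mm² = 6.390e-07 m²
R_3 = (2.30×10^-7)(5.53)/(6.390e-07) = 1.99 Ω
R_total = R_1 + R_2 + R_3 = 4.11 Ω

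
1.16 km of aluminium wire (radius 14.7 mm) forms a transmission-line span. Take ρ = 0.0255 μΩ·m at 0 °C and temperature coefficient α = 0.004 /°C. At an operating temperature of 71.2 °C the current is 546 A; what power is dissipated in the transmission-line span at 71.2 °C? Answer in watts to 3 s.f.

ρ = 0.0255 μΩ·m = 2.55×10^-8 Ω·m
A = πr² = π(1.4700e-02 m)² = 6.789e-04 m²
R₍0₎ = ρL/A = (2.55×10^-8)(1160)/(6.789e-04) = 0.04357 Ω
R₍71.2₎ = R₍0₎(1 + αΔT) = 0.04357 × (1 + 0.004×71.2) = 0.05598 Ω
P = I²R = (546)² × 0.05598 = 16700 W

16700 W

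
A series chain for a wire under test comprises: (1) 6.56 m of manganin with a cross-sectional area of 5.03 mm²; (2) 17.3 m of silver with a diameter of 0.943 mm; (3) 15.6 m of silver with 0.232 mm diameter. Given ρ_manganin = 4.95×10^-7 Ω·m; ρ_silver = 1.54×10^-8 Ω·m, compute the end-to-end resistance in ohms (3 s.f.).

6.71 Ω

Seg 1: A = 5.03 mm² = 5.030e-06 m²
R_1 = (4.95×10^-7)(6.56)/(5.030e-06) = 0.6456 Ω
Seg 2: A = π(d/2)² = π(4.7150e-04 m)² = 6.984e-07 m²
R_2 = (1.54×10^-8)(17.3)/(6.984e-07) = 0.3815 Ω
Seg 3: A = π(d/2)² = π(1.1600e-04 m)² = 4.227e-08 m²
R_3 = (1.54×10^-8)(15.6)/(4.227e-08) = 5.683 Ω
R_total = R_1 + R_2 + R_3 = 6.71 Ω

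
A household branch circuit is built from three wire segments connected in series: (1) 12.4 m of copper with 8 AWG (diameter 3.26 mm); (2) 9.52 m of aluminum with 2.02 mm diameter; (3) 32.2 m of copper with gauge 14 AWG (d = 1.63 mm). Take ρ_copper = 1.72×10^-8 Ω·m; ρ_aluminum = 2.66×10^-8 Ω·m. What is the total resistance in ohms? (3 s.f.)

Seg 1: A = π(3.26/2 mm)² = π(1.6300e-03 m)² = 8.347e-06 m²
R_1 = (1.72×10^-8)(12.4)/(8.347e-06) = 0.02555 Ω
Seg 2: A = π(d/2)² = π(1.0100e-03 m)² = 3.205e-06 m²
R_2 = (2.66×10^-8)(9.52)/(3.205e-06) = 0.07902 Ω
Seg 3: A = π(1.63/2 mm)² = π(8.1500e-04 m)² = 2.087e-06 m²
R_3 = (1.72×10^-8)(32.2)/(2.087e-06) = 0.2654 Ω
R_total = R_1 + R_2 + R_3 = 0.370 Ω

0.370 Ω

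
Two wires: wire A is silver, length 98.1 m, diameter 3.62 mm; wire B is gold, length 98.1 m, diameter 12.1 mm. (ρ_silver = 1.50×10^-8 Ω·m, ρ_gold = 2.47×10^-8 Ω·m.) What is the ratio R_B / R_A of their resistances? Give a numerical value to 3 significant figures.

R ∝ ρL/d², so R_B/R_A = (ρ_B/ρ_A) × (d_A/d_B)²
= (2.47×10^-8/1.50×10^-8) × (3.62/12.1)² = 0.147

0.147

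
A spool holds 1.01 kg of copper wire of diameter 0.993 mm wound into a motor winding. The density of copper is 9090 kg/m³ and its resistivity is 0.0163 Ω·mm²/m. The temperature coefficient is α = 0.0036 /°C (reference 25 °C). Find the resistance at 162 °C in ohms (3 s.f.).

ρ = 0.0163 Ω·mm²/m = 1.63×10^-8 Ω·m
A = π(d/2)² = π(4.9650e-04 m)² = 7.7444e-07 m²
L = m/(density·A) = 1.01/(9090×7.7444e-07) = 143.5 m
R = ρL/A = (1.63×10^-8)(143.5)/(7.7444e-07) = 3.02 Ω
R(162 °C) = 3.02 × (1 + 0.0036×137) = 4.51 Ω

4.51 Ω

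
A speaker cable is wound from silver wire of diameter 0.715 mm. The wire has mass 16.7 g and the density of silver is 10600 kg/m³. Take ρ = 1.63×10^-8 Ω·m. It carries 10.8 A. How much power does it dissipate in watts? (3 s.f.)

A = π(d/2)² = π(3.5750e-04 m)² = 4.0152e-07 m²
L = m/(density·A) = 0.0167/(10600×4.0152e-07) = 3.924 m
R = ρL/A = (1.63×10^-8)(3.924)/(4.0152e-07) = 0.1593 Ω
P = I²R = (10.8)² × 0.1593 = 18.6 W

18.6 W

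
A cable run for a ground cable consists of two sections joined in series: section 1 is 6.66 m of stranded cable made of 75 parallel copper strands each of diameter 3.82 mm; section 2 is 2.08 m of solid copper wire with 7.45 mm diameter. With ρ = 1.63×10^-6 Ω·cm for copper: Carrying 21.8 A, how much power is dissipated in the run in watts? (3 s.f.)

0.430 W

ρ = 1.63×10^-6 Ω·cm = 1.63×10^-8 Ω·m
Section 1: A_strand = π(1.9100e-03)² = 1.146e-05 m²; R₁ = ρL/(N·A_s) = (1.63×10^-8)(6.66)/(75×1.146e-05) = 1.263×10^-4 Ω
Section 2: A = π(d/2)² = π(3.7250e-03 m)² = 4.359e-05 m²
R₂ = (1.63×10^-8)(2.08)/(4.359e-05) = 7.778×10^-4 Ω
R = R₁ + R₂ = 9.041×10^-4 Ω
P = I²R = (21.8)² × 9.041×10^-4 = 0.430 W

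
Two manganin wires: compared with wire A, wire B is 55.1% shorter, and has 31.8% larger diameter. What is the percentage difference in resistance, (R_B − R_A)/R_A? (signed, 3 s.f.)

R ∝ L/d², so R_B/R_A = (1 − 55.1/100) × (1 + 31.8/100)⁻²
= 0.449 × 0.5757 = 0.2585
(R_B − R_A)/R_A = 0.2585 − 1 = -74.2%

-74.2%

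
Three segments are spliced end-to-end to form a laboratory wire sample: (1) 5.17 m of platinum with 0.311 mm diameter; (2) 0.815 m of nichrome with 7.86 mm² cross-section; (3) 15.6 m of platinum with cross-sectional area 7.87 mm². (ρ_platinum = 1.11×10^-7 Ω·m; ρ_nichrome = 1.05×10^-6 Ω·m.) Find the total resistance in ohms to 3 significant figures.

7.88 Ω

Seg 1: A = π(d/2)² = π(1.5550e-04 m)² = 7.596e-08 m²
R_1 = (1.11×10^-7)(5.17)/(7.596e-08) = 7.554 Ω
Seg 2: A = 7.86 mm² = 7.860e-06 m²
R_2 = (1.05×10^-6)(0.815)/(7.860e-06) = 0.1089 Ω
Seg 3: A = 7.87 mm² = 7.870e-06 m²
R_3 = (1.11×10^-7)(15.6)/(7.870e-06) = 0.22 Ω
R_total = R_1 + R_2 + R_3 = 7.88 Ω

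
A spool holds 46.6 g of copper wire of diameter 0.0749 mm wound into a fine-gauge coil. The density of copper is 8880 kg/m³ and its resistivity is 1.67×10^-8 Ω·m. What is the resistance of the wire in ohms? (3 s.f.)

4510 Ω

A = π(d/2)² = π(3.7450e-05 m)² = 4.4061e-09 m²
L = m/(density·A) = 0.0466/(8880×4.4061e-09) = 1191 m
R = ρL/A = (1.67×10^-8)(1191)/(4.4061e-09) = 4510 Ω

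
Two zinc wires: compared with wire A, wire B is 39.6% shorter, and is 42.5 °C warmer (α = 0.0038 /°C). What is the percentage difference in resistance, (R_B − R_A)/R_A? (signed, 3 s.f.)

R ∝ ρL/d² with ρ ∝ (1+αΔT), so R_B/R_A = (1 − 39.6/100) × (1 + 0.0038×42.5)
= 0.604 × 1.161 = 0.7016
(R_B − R_A)/R_A = 0.7016 − 1 = -29.8%

-29.8%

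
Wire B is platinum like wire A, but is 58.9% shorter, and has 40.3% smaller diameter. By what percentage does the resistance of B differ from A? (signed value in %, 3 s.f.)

R ∝ L/d², so R_B/R_A = (1 − 58.9/100) × (1 − 40.3/100)⁻²
= 0.411 × 2.806 = 1.153
(R_B − R_A)/R_A = 1.153 − 1 = 15.3%

15.3%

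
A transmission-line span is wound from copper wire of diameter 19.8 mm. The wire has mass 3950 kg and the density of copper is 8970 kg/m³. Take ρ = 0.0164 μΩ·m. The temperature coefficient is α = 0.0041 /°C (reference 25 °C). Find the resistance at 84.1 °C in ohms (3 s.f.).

ρ = 0.0164 μΩ·m = 1.64×10^-8 Ω·m
A = π(d/2)² = π(9.9000e-03 m)² = 3.0791e-04 m²
L = m/(density·A) = 3950/(8970×3.0791e-04) = 1430 m
R = ρL/A = (1.64×10^-8)(1430)/(3.0791e-04) = 0.07617 Ω
R(84.1 °C) = 0.07617 × (1 + 0.0041×59.1) = 0.0946 Ω

0.0946 Ω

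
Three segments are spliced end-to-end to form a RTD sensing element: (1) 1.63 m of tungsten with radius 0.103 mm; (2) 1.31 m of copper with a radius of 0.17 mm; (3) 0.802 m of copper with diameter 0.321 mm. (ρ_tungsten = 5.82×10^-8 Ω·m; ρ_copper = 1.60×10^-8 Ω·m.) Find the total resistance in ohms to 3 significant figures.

Seg 1: A = πr² = π(1.0300e-04 m)² = 3.333e-08 m²
R_1 = (5.82×10^-8)(1.63)/(3.333e-08) = 2.846 Ω
Seg 2: A = πr² = π(1.7000e-04 m)² = 9.079e-08 m²
R_2 = (1.60×10^-8)(1.31)/(9.079e-08) = 0.2309 Ω
Seg 3: A = π(d/2)² = π(1.6050e-04 m)² = 8.093e-08 m²
R_3 = (1.60×10^-8)(0.802)/(8.093e-08) = 0.1586 Ω
R_total = R_1 + R_2 + R_3 = 3.24 Ω

3.24 Ω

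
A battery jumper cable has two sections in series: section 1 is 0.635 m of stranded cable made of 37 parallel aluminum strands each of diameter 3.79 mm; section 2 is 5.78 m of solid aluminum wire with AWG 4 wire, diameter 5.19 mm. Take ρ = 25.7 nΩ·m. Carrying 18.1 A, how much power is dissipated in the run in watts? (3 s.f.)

2.31 W

ρ = 25.7 nΩ·m = 2.57×10^-8 Ω·m
Section 1: A_strand = π(1.8950e-03)² = 1.128e-05 m²; R₁ = ρL/(N·A_s) = (2.57×10^-8)(0.635)/(37×1.128e-05) = 3.910×10^-5 Ω
Section 2: A = π(5.19/2 mm)² = π(2.5950e-03 m)² = 2.116e-05 m²
R₂ = (2.57×10^-8)(5.78)/(2.116e-05) = 0.007022 Ω
R = R₁ + R₂ = 0.007061 Ω
P = I²R = (18.1)² × 0.007061 = 2.31 W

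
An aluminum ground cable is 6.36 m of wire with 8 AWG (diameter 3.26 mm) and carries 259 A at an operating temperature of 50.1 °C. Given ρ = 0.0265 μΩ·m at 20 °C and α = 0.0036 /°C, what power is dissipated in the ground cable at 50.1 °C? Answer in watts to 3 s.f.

1500 W

ρ = 0.0265 μΩ·m = 2.65×10^-8 Ω·m
A = π(3.26/2 mm)² = π(1.6300e-03 m)² = 8.347e-06 m²
R₍20₎ = ρL/A = (2.65×10^-8)(6.36)/(8.347e-06) = 0.02019 Ω
R₍50.1₎ = R₍20₎(1 + αΔT) = 0.02019 × (1 + 0.0036×30.1) = 0.02238 Ω
P = I²R = (259)² × 0.02238 = 1500 W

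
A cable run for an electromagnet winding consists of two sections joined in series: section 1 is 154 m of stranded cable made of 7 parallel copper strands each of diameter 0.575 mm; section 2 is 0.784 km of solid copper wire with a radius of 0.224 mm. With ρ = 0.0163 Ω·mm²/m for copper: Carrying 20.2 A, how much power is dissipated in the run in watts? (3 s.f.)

ρ = 0.0163 Ω·mm²/m = 1.63×10^-8 Ω·m
Section 1: A_strand = π(2.8750e-04)² = 2.597e-07 m²; R₁ = ρL/(N·A_s) = (1.63×10^-8)(154)/(7×2.597e-07) = 1.381 Ω
Section 2: A = πr² = π(2.2400e-04 m)² = 1.576e-07 m²
R₂ = (1.63×10^-8)(784)/(1.576e-07) = 81.07 Ω
R = R₁ + R₂ = 82.45 Ω
P = I²R = (20.2)² × 82.45 = 33600 W

33600 W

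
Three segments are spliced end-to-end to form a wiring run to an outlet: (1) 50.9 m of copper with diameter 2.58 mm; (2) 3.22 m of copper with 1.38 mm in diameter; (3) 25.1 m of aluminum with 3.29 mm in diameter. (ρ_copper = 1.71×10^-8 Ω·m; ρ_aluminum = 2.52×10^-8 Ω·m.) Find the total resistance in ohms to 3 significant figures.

Seg 1: A = π(d/2)² = π(1.2900e-03 m)² = 5.228e-06 m²
R_1 = (1.71×10^-8)(50.9)/(5.228e-06) = 0.1665 Ω
Seg 2: A = π(d/2)² = π(6.9000e-04 m)² = 1.496e-06 m²
R_2 = (1.71×10^-8)(3.22)/(1.496e-06) = 0.03681 Ω
Seg 3: A = π(d/2)² = π(1.6450e-03 m)² = 8.501e-06 m²
R_3 = (2.52×10^-8)(25.1)/(8.501e-06) = 0.0744 Ω
R_total = R_1 + R_2 + R_3 = 0.278 Ω

0.278 Ω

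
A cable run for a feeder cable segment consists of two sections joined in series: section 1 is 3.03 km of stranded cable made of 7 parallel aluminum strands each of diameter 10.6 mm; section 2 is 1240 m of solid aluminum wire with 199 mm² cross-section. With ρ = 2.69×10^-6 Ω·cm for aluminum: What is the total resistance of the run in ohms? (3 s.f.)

0.300 Ω

ρ = 2.69×10^-6 Ω·cm = 2.69×10^-8 Ω·m
Section 1: A_strand = π(5.3000e-03)² = 8.825e-05 m²; R₁ = ρL/(N·A_s) = (2.69×10^-8)(3030)/(7×8.825e-05) = 0.1319 Ω
Section 2: A = 199 mm² = 1.990e-04 m²
R₂ = (2.69×10^-8)(1240)/(1.990e-04) = 0.1676 Ω
R = R₁ + R₂ = 0.300 Ω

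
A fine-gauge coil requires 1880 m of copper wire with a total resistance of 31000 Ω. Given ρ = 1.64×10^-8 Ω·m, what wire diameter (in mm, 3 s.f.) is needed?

0.0356 mm

A = ρL/R = (1.64×10^-8)(1880)/(31000) = 9.946e-10 m²
d = 2√(A/π) = 3.559e-05 m = 0.0356 mm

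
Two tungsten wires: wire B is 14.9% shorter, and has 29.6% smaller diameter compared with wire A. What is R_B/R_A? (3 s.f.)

R ∝ L/d², so R_B/R_A = (1 − 14.9/100) × (1 − 29.6/100)⁻²
= 0.851 × 2.018 = 1.72

1.72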